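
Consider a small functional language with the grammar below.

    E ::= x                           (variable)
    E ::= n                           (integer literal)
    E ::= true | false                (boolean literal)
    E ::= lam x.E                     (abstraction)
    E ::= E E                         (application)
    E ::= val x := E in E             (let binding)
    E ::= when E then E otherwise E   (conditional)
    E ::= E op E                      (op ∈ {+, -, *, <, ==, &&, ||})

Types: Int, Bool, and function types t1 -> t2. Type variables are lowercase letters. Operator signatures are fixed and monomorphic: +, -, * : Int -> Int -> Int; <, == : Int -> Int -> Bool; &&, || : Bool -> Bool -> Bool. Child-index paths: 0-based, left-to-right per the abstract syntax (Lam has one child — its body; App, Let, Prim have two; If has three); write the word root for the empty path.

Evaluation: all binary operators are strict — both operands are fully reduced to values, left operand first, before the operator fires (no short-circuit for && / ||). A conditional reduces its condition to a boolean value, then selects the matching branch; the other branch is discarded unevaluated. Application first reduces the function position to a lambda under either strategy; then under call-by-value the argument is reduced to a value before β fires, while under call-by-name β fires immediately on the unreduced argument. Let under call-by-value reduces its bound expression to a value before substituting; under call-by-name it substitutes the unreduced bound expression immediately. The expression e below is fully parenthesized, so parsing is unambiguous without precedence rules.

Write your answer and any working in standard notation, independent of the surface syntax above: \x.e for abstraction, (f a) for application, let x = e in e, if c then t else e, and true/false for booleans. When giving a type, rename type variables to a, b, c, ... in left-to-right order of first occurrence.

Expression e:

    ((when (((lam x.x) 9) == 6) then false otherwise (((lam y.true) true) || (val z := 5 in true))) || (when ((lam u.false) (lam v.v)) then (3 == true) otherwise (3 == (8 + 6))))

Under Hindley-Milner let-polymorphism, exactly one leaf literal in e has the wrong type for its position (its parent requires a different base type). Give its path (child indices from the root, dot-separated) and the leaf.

Answer: 1.1.1 : true

Trace:
x : a
\x._ : a -> a
  unify a -> a ~ Int -> b
  unify a ~ Int
  unify Int ~ b
_ _ : Int
  unify Int ~ Int
  unify Int ~ Int
  unify Bool ~ Bool
\y._ : c -> Bool
  unify c -> Bool ~ Bool -> d
  unify c ~ Bool
  unify Bool ~ d
_ _ : Bool
  unify Bool ~ Bool
let z : Int
  unify Bool ~ Bool
  unify Bool ~ Bool
  unify Bool ~ Bool
\u._ : e -> Bool
v : f
\v._ : f -> f
  unify e -> Bool ~ (f -> f) -> g
  unify e ~ f -> f
  unify Bool ~ g
_ _ : Bool
  unify Bool ~ Bool
  unify Int ~ Int
  unify Bool ~ Int
  FAIL: mismatch Bool ~ Int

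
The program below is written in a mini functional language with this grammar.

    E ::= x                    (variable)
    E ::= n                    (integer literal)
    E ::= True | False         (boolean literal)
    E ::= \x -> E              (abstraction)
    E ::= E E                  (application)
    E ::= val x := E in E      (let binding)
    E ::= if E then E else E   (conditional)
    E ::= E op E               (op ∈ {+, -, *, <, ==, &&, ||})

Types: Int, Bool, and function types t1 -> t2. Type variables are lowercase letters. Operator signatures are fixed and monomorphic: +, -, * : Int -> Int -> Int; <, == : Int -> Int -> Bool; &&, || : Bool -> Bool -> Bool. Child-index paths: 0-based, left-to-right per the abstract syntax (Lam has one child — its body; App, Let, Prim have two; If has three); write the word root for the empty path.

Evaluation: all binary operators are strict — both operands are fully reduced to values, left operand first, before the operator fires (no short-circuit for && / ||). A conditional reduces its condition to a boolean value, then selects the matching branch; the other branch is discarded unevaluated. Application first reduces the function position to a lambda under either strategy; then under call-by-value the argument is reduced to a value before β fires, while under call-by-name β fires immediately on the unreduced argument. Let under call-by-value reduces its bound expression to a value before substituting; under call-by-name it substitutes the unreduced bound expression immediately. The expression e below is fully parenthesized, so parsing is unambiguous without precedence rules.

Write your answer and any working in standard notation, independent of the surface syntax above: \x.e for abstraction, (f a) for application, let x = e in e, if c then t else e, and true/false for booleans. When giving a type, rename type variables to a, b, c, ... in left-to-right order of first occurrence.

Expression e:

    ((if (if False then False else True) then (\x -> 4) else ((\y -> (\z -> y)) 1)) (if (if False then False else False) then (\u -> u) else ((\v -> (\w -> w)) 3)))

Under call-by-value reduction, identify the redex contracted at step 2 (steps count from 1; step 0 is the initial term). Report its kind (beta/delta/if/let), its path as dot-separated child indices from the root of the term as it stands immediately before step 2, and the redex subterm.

Answer: if at 0 : (if true then (\x.4) else ((\y.(\z.y)) 1))

Derivation:
step 0: ((if (if false then false else true) then (\x.4) else ((\y.(\z.y)) 1)) (if (if false then false else false) then (\u.u) else ((\v.(\w.w)) 3)))
step 1: [if@0.0] ((if true then (\x.4) else ((\y.(\z.y)) 1)) (if (if false then false else false) then (\u.u) else ((\v.(\w.w)) 3)))
step 2: [if@0] ((\x.4) (if (if false then false else false) then (\u.u) else ((\v.(\w.w)) 3)))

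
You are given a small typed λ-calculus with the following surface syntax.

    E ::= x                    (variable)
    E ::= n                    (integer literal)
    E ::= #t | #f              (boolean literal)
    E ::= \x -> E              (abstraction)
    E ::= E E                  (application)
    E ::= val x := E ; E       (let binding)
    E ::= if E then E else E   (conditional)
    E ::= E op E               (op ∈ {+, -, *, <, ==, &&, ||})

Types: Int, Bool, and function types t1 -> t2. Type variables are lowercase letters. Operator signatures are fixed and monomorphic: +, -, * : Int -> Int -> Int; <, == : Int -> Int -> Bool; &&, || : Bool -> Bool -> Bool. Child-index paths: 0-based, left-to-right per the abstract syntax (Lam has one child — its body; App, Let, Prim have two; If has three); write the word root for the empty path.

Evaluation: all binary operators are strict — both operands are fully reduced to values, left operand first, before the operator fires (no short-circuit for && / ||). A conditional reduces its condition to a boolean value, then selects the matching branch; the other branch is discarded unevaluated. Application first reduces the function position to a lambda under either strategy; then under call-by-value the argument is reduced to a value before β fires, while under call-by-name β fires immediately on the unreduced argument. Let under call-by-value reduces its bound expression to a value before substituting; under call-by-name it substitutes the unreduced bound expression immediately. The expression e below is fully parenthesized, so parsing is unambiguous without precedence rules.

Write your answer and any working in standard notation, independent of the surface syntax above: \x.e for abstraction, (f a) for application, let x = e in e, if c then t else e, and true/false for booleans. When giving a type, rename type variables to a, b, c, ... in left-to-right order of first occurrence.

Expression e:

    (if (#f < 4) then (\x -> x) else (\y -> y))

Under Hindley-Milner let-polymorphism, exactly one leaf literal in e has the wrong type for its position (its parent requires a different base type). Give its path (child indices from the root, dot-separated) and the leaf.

Answer: 0.0 : false

Working:
  unify Bool ~ Int
  FAIL: mismatch Bool ~ Int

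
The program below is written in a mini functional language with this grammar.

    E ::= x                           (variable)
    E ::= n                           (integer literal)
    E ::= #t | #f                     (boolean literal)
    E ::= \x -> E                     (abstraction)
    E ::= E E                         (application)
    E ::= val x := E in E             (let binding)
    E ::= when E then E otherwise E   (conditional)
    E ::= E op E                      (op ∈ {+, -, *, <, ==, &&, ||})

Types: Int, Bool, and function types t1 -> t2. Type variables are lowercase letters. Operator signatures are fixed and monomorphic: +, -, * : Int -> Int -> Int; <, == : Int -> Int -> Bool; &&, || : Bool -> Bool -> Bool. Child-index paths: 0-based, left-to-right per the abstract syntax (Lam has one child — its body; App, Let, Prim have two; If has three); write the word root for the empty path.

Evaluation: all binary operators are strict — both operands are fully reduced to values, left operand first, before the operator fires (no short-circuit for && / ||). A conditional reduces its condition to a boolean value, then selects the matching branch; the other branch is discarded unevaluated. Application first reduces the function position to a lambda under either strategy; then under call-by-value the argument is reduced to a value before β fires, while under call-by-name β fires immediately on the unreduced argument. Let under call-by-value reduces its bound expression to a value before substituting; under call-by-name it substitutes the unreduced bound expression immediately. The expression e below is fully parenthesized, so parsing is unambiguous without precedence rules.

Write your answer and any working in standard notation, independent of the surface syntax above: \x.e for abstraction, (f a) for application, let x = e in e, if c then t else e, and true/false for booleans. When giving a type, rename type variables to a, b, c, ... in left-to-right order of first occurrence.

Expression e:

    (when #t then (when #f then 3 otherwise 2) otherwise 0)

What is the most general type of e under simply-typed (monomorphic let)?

Answer: Int

Trace:
  unify Bool ~ Bool
  unify Bool ~ Bool
  unify Int ~ Int
  unify Int ~ Int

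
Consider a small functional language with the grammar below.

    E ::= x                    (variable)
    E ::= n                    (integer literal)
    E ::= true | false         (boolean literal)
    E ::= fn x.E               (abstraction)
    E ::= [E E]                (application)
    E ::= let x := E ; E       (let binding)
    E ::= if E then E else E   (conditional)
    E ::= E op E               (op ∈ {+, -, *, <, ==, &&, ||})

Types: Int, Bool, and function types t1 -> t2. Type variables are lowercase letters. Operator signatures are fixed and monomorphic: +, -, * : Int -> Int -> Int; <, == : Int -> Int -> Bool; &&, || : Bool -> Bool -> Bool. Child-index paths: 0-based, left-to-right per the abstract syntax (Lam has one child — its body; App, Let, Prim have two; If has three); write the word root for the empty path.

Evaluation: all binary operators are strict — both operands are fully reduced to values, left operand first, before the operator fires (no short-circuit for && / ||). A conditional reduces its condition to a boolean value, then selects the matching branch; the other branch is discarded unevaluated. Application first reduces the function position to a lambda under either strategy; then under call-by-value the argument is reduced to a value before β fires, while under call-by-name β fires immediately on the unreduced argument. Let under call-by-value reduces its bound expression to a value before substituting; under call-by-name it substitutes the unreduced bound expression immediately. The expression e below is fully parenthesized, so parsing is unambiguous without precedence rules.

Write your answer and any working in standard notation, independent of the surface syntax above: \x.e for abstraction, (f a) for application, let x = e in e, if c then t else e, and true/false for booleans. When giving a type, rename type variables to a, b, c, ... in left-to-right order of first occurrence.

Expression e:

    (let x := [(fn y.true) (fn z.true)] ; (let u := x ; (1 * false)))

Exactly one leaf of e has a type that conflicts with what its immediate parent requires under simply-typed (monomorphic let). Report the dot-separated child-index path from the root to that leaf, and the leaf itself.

Answer: 1.1.1 : false

Trace:
\y._ : a -> Bool
\z._ : b -> Bool
  unify a -> Bool ~ (b -> Bool) -> c
  unify a ~ b -> Bool
  unify Bool ~ c
_ _ : Bool
let x : Bool
x : Bool
let u : Bool
  unify Int ~ Int
  unify Bool ~ Int
  FAIL: mismatch Bool ~ Int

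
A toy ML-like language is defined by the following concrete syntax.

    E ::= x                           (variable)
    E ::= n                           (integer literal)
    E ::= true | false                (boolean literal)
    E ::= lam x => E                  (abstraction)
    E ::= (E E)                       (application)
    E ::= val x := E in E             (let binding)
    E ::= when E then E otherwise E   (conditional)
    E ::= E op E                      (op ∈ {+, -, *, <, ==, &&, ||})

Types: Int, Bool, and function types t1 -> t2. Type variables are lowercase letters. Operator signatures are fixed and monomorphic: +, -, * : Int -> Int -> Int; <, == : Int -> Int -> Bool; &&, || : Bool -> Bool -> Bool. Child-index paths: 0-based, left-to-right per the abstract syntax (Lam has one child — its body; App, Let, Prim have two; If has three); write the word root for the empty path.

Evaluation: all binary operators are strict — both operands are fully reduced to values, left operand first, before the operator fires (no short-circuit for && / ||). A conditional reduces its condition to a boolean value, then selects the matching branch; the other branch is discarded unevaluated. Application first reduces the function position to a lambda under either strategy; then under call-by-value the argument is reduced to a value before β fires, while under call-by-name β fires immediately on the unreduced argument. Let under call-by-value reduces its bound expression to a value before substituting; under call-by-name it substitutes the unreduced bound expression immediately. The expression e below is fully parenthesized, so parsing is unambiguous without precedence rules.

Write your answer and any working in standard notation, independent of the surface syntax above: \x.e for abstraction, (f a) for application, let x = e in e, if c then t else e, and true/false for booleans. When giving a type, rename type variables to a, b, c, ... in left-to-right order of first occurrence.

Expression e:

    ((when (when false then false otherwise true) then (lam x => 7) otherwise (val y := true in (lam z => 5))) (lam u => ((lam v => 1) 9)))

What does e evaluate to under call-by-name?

Answer: 7

Derivation:
step 0: ((if (if false then false else true) then (\x.7) else (let y = true in (\z.5))) (\u.((\v.1) 9)))
step 1: [if@0.0] ((if true then (\x.7) else (let y = true in (\z.5))) (\u.((\v.1) 9)))
step 2: [if@0] ((\x.7) (\u.((\v.1) 9)))
step 3: [beta@root] 7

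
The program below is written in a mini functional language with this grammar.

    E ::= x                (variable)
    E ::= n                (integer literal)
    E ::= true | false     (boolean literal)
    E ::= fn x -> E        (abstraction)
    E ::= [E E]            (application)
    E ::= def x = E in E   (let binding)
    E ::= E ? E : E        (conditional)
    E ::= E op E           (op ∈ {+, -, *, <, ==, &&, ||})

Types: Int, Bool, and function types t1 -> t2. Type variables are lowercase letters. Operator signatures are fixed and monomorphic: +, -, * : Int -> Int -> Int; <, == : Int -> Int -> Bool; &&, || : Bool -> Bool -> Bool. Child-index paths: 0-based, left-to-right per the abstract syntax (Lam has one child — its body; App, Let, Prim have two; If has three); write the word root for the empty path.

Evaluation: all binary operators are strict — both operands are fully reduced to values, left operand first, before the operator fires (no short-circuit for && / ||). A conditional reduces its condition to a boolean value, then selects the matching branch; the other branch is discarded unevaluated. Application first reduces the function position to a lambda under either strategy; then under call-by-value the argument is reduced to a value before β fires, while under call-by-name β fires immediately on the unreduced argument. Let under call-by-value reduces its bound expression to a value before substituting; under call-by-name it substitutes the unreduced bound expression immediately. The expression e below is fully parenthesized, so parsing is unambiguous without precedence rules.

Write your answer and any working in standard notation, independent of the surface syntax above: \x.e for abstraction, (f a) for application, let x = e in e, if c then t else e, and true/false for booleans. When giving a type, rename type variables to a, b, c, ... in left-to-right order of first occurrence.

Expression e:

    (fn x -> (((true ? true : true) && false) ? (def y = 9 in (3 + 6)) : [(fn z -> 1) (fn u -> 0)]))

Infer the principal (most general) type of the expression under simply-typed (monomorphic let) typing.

Working:
  unify Bool ~ Bool
  unify Bool ~ Bool
  unify Bool ~ Bool
  unify Bool ~ Bool
  unify Bool ~ Bool
let y : Int
  unify Int ~ Int
  unify Int ~ Int
\z._ : b -> Int
\u._ : c -> Int
  unify b -> Int ~ (c -> Int) -> d
  unify b ~ c -> Int
  unify Int ~ d
_ _ : Int
  unify Int ~ Int
\x._ : a -> Int

Answer: a -> Int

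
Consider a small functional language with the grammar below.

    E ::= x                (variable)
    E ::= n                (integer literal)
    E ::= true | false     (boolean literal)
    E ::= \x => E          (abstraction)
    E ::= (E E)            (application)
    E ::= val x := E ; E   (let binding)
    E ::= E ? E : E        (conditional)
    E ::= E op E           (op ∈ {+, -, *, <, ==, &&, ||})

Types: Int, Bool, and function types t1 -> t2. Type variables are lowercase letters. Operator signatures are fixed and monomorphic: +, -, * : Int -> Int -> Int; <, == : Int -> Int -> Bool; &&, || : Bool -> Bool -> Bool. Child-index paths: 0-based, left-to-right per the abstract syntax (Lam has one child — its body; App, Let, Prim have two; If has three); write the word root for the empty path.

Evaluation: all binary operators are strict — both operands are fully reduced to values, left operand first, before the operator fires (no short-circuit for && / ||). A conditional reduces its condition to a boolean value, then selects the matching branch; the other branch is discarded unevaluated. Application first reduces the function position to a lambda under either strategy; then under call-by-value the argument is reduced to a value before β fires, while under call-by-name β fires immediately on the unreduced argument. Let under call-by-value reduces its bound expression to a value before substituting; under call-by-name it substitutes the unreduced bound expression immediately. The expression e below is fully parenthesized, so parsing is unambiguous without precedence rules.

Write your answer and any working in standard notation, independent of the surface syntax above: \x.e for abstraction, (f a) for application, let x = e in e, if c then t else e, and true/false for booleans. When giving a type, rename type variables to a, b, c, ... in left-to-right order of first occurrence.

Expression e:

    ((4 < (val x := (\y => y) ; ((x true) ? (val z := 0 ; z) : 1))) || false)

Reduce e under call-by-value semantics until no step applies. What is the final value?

Trace:
step 0: ((4 < (let x = (\y.y) in (if (x true) then (let z = 0 in z) else 1))) || false)
step 1: [let@0.1] ((4 < (if ((\y.y) true) then (let z = 0 in z) else 1)) || false)
step 2: [beta@0.1.0] ((4 < (if true then (let z = 0 in z) else 1)) || false)
step 3: [if@0.1] ((4 < (let z = 0 in z)) || false)
step 4: [let@0.1] ((4 < 0) || false)
step 5: [delta@0] (false || false)
step 6: [delta@root] false

Answer: false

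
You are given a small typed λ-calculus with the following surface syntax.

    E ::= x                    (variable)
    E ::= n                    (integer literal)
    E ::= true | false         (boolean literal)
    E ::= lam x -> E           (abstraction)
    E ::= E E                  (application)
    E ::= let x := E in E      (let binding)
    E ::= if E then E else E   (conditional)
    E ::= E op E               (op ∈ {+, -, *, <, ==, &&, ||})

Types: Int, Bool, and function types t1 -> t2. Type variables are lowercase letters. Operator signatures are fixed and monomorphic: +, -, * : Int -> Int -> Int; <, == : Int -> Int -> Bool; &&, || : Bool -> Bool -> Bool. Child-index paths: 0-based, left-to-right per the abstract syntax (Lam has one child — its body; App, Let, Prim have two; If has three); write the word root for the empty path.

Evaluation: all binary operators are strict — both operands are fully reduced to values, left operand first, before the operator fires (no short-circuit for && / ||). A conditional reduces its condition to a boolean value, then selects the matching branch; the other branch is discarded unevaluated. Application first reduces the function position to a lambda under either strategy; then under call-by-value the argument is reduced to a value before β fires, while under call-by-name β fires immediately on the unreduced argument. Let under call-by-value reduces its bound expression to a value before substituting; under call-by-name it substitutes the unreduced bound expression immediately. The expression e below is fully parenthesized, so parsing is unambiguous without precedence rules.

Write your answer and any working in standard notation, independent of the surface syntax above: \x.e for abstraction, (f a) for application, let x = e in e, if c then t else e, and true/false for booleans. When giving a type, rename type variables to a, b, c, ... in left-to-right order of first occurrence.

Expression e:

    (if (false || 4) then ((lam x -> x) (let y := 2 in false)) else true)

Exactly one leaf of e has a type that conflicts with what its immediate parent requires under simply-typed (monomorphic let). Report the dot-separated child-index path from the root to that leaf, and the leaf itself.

Trace:
  unify Bool ~ Bool
  unify Int ~ Bool
  FAIL: mismatch Int ~ Bool

Answer: 0.1 : 4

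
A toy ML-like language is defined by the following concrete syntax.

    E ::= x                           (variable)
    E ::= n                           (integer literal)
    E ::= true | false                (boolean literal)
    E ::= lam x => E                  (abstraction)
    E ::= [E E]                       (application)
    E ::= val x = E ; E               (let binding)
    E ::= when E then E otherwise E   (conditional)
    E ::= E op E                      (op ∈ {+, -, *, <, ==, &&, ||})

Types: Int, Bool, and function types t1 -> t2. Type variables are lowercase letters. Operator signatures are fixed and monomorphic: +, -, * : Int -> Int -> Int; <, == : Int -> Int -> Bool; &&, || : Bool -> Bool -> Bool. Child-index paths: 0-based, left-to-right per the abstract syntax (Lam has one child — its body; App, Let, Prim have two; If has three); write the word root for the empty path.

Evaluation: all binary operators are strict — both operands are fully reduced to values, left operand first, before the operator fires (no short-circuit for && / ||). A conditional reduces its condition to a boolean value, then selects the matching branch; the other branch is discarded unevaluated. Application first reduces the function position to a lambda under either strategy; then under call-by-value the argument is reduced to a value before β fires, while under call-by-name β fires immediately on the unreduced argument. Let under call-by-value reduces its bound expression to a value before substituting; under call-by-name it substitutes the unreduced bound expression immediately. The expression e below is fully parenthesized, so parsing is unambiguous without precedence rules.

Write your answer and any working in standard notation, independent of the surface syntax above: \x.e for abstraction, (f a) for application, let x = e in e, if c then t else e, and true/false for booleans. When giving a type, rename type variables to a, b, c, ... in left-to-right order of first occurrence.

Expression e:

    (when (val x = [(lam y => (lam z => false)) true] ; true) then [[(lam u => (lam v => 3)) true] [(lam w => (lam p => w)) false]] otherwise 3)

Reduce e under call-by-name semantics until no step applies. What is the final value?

Trace:
step 0: (if (let x = ((\y.(\z.false)) true) in true) then (((\u.(\v.3)) true) ((\w.(\p.w)) false)) else 3)
step 1: [let@0] (if true then (((\u.(\v.3)) true) ((\w.(\p.w)) false)) else 3)
step 2: [if@root] (((\u.(\v.3)) true) ((\w.(\p.w)) false))
step 3: [beta@0] ((\v.3) ((\w.(\p.w)) false))
step 4: [beta@root] 3

Answer: 3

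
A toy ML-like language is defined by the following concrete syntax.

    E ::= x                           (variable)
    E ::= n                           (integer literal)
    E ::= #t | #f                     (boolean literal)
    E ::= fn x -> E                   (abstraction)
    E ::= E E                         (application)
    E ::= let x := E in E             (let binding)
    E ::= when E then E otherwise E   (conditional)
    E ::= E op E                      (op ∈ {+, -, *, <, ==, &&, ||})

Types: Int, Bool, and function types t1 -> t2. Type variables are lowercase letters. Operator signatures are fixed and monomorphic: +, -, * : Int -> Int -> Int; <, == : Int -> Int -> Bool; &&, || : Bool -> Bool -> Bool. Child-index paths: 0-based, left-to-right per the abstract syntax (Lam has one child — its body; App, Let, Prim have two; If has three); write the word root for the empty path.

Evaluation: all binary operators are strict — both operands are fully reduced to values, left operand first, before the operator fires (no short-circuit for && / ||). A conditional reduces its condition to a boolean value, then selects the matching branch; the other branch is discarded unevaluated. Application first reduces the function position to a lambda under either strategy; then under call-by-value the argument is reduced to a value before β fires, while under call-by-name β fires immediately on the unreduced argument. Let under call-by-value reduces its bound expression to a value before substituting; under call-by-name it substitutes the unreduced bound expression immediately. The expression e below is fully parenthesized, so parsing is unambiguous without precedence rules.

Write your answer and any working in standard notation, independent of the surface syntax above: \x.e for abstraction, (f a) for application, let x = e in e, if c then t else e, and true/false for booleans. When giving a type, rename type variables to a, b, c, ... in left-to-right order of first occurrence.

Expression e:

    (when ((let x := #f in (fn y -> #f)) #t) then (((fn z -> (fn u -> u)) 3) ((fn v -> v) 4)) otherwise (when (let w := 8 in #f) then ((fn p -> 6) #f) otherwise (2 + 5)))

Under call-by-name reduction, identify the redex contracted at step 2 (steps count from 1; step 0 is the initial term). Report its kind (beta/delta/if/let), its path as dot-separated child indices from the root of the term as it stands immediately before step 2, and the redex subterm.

Answer: beta at 0 : ((\y.false) true)

Working:
step 0: (if ((let x = false in (\y.false)) true) then (((\z.(\u.u)) 3) ((\v.v) 4)) else (if (let w = 8 in false) then ((\p.6) false) else (2 + 5)))
step 1: [let@0.0] (if ((\y.false) true) then (((\z.(\u.u)) 3) ((\v.v) 4)) else (if (let w = 8 in false) then ((\p.6) false) else (2 + 5)))
step 2: [beta@0] (if false then (((\z.(\u.u)) 3) ((\v.v) 4)) else (if (let w = 8 in false) then ((\p.6) false) else (2 + 5)))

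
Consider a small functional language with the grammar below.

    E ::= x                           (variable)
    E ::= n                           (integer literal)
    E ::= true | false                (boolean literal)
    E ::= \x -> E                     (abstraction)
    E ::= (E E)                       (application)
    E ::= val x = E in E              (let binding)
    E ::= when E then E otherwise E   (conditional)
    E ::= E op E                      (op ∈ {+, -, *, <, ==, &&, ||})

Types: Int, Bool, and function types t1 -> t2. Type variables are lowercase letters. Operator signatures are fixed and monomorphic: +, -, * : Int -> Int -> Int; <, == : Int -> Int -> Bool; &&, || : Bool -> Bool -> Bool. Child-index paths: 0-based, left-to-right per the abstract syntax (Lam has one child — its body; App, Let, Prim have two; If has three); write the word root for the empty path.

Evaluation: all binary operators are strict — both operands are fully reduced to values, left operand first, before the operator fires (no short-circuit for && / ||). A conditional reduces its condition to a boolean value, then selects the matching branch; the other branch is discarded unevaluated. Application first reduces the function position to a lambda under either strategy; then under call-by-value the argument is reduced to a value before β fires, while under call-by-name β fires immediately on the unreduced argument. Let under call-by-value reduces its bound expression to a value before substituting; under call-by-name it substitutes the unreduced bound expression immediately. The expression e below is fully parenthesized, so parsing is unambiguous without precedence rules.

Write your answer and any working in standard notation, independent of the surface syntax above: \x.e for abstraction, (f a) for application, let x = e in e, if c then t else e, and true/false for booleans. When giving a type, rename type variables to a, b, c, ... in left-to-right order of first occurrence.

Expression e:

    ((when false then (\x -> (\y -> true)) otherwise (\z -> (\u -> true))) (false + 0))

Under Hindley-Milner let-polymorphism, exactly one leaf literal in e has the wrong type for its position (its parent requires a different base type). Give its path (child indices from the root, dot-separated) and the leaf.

Answer: 1.0 : false

Derivation:
  unify Bool ~ Bool
\y._ : b -> Bool
\x._ : a -> b -> Bool
\u._ : d -> Bool
\z._ : c -> d -> Bool
  unify a -> b -> Bool ~ c -> d -> Bool
  unify a ~ c
  unify b -> Bool ~ d -> Bool
  unify b ~ d
  unify Bool ~ Bool
  unify Bool ~ Int
  FAIL: mismatch Bool ~ Int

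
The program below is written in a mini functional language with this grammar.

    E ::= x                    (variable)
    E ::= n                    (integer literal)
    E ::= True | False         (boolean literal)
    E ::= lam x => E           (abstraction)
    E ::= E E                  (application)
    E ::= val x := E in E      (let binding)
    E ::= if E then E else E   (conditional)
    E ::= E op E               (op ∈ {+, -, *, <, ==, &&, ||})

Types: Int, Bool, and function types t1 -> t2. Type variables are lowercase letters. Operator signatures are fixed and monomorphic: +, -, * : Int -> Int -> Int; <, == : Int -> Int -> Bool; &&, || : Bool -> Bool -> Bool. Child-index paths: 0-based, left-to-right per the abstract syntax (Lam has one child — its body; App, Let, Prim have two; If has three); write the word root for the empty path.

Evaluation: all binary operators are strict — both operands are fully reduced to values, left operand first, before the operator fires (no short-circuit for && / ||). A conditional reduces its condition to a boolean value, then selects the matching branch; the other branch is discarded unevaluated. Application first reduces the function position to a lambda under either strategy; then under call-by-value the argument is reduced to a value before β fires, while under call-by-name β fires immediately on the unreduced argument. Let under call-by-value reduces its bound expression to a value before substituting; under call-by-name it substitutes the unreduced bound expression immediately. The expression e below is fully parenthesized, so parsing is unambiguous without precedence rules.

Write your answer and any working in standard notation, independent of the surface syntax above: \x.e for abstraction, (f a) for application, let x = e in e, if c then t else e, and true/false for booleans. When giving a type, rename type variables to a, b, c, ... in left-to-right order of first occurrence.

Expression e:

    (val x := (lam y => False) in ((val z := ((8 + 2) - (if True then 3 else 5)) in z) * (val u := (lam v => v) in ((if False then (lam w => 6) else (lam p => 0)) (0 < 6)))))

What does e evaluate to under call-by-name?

Working:
step 0: (let x = (\y.false) in ((let z = ((8 + 2) - (if true then 3 else 5)) in z) * (let u = (\v.v) in ((if false then (\w.6) else (\p.0)) (0 < 6)))))
step 1: [let@root] ((let z = ((8 + 2) - (if true then 3 else 5)) in z) * (let u = (\v.v) in ((if false then (\w.6) else (\p.0)) (0 < 6))))
step 2: [let@0] (((8 + 2) - (if true then 3 else 5)) * (let u = (\v.v) in ((if false then (\w.6) else (\p.0)) (0 < 6))))
step 3: [delta@0.0] ((10 - (if true then 3 else 5)) * (let u = (\v.v) in ((if false then (\w.6) else (\p.0)) (0 < 6))))
step 4: [if@0.1] ((10 - 3) * (let u = (\v.v) in ((if false then (\w.6) else (\p.0)) (0 < 6))))
step 5: [delta@0] (7 * (let u = (\v.v) in ((if false then (\w.6) else (\p.0)) (0 < 6))))
step 6: [let@1] (7 * ((if false then (\w.6) else (\p.0)) (0 < 6)))
step 7: [if@1.0] (7 * ((\p.0) (0 < 6)))
step 8: [beta@1] (7 * 0)
step 9: [delta@root] 0

Answer: 0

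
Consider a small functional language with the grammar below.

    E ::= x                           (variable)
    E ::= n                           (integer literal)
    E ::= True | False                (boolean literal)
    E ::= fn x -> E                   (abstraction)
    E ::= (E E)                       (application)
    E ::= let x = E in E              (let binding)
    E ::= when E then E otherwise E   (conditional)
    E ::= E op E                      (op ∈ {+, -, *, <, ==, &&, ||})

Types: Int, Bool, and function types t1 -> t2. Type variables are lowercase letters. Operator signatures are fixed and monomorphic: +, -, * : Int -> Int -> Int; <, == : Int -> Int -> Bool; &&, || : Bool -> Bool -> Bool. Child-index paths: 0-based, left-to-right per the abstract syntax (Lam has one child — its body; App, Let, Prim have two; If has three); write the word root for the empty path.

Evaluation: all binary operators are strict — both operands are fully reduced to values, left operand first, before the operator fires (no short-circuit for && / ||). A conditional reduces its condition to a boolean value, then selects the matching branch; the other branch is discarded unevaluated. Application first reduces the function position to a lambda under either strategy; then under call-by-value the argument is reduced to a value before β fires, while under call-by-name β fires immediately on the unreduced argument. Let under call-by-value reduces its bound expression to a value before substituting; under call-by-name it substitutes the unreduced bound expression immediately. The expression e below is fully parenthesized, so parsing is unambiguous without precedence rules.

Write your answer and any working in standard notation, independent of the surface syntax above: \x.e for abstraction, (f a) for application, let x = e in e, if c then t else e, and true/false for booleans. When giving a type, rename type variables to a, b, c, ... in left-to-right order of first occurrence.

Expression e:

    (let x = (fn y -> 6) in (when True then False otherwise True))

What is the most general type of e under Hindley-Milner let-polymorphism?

Derivation:
\y._ : a -> Int
let x : forall. a -> Int
  unify Bool ~ Bool
  unify Bool ~ Bool

Answer: Bool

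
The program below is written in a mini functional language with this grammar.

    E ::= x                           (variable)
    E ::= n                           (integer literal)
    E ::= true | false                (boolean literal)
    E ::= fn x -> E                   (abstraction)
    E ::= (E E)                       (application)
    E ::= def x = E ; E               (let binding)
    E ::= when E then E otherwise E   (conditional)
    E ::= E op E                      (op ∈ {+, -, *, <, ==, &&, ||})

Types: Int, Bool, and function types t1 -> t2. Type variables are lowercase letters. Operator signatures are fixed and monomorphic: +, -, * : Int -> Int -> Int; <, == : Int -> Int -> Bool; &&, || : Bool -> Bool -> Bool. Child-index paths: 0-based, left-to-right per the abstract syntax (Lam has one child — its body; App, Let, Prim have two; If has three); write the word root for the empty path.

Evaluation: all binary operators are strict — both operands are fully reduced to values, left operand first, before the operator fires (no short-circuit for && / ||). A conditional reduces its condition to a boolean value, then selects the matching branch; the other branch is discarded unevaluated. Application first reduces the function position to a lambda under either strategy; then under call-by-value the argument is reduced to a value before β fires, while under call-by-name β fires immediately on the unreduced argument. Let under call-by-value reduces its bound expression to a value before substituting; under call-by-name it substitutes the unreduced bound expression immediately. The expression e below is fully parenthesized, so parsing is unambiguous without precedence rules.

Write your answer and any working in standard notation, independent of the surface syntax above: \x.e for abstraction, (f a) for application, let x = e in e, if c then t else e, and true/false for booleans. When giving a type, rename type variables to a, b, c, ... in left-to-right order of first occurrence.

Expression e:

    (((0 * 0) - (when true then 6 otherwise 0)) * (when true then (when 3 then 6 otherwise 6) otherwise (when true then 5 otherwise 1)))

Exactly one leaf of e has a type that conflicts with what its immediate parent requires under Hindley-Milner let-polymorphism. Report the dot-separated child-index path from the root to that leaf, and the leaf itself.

Trace:
  unify Int ~ Int
  unify Int ~ Int
  unify Int ~ Int
  unify Bool ~ Bool
  unify Int ~ Int
  unify Int ~ Int
  unify Int ~ Int
  unify Bool ~ Bool
  unify Int ~ Bool
  FAIL: mismatch Int ~ Bool

Answer: 1.1.0 : 3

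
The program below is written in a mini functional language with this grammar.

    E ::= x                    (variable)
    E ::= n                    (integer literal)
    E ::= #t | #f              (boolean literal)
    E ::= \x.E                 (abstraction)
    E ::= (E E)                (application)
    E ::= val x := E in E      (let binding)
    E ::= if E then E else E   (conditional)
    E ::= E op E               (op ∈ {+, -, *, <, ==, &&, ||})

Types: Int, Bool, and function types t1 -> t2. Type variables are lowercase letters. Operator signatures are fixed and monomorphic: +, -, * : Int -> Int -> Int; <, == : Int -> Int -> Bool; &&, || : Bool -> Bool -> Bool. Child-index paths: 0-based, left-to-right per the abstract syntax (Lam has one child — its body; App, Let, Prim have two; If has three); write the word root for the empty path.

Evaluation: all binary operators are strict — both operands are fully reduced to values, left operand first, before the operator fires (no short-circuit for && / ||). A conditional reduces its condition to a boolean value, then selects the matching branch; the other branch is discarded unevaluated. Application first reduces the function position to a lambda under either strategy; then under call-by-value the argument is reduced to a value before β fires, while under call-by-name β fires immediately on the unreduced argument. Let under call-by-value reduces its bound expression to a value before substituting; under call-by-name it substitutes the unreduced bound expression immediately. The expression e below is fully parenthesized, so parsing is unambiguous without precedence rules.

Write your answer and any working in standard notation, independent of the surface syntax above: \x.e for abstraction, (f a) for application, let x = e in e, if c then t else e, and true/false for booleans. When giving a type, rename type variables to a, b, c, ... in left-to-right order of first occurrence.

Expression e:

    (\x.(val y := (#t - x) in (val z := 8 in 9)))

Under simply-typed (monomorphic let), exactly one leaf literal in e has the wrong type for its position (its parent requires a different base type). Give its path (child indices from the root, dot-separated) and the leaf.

Answer: 0.0.0 : true

Trace:
  unify Bool ~ Int
  FAIL: mismatch Bool ~ Int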